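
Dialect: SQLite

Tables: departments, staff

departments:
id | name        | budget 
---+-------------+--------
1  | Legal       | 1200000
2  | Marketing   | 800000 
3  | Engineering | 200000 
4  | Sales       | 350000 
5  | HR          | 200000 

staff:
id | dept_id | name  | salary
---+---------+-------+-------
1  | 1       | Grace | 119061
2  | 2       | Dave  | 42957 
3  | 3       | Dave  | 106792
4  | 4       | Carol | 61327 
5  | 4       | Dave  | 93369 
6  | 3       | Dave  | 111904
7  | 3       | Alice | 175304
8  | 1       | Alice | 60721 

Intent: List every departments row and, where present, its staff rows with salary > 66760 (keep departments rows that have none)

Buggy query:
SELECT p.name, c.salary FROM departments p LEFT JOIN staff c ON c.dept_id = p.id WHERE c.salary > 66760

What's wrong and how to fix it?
Bug: Filtering c.salary in WHERE discards the NULL rows produced by LEFT JOIN, turning it into an inner join

Fix: Move the right-table condition into the ON clause so unmatched parents are kept

Corrected query:
SELECT p.name, c.salary FROM departments p LEFT JOIN staff c ON c.dept_id = p.id AND c.salary > 66760

Result:
name        | salary
------------+-------
Legal       | 119061
Marketing   | NULL  
Engineering | 106792
Engineering | 111904
Engineering | 175304
Sales       | 93369 
HR          | NULL  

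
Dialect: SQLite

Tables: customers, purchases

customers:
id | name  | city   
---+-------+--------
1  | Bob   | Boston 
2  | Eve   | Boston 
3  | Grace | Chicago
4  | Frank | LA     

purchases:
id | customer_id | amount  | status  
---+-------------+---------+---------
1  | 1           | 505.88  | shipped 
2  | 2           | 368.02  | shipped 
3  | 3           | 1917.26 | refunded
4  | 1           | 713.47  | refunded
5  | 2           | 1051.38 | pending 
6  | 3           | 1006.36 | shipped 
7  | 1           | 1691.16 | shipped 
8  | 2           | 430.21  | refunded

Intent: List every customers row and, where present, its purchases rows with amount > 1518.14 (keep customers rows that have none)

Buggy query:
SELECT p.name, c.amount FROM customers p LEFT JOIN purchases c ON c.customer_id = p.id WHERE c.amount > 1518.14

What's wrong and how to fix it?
Bug: Filtering c.amount in WHERE discards the NULL rows produced by LEFT JOIN, turning it into an inner join

Fix: Move the right-table condition into the ON clause so unmatched parents are kept

Corrected query:
SELECT p.name, c.amount FROM customers p LEFT JOIN purchases c ON c.customer_id = p.id AND c.amount > 1518.14

Result:
name  | amount 
------+--------
Bob   | 1691.16
Eve   | NULL   
Grace | 1917.26
Frank | NULL   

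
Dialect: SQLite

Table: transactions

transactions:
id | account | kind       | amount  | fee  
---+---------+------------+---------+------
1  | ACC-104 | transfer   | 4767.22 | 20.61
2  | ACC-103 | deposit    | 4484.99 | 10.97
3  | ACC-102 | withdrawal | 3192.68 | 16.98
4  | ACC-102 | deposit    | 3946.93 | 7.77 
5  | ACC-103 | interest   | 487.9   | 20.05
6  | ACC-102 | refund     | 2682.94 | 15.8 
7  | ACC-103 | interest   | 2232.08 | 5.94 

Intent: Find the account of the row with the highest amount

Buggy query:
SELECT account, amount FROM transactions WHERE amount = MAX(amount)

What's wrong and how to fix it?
Bug: MAX(amount) is an aggregate and cannot be used directly in WHERE

Fix: Wrap MAX in a scalar subquery so WHERE compares against a single value

Corrected query:
SELECT account, amount FROM transactions WHERE amount = (SELECT MAX(amount) FROM transactions)

Result:
account | amount 
--------+--------
ACC-104 | 4767.22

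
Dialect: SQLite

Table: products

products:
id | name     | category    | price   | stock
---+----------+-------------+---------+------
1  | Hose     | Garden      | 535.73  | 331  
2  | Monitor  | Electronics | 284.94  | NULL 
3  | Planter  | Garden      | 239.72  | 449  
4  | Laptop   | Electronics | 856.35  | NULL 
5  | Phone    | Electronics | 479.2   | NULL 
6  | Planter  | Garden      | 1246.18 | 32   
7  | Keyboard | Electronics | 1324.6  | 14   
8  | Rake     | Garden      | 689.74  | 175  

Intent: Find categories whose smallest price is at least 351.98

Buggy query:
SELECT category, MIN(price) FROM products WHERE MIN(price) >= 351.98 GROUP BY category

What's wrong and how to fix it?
Bug: Aggregates like MIN are computed per group after WHERE runs

Fix: Use HAVING for the per-group MIN condition

Corrected query:
SELECT category, MIN(price) FROM products GROUP BY category HAVING MIN(price) >= 351.98

Result:
(no rows)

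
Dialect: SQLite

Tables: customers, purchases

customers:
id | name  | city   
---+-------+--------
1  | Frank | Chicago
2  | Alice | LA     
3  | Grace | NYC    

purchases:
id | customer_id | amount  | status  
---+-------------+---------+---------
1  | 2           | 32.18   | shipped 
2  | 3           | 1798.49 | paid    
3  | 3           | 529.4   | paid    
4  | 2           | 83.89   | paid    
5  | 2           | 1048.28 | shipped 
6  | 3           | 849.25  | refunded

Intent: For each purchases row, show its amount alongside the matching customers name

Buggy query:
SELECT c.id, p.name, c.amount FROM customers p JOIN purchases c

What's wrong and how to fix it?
Bug: Missing join condition: each purchases row is matched to all customers rows instead of just its own

Fix: Specify the join condition linking the foreign key to the parent id

Corrected query:
SELECT c.id, p.name, c.amount FROM customers p JOIN purchases c ON c.customer_id = p.id

Result:
id | name  | amount 
---+-------+--------
1  | Alice | 32.18  
2  | Grace | 1798.49
3  | Grace | 529.4  
4  | Alice | 83.89  
5  | Alice | 1048.28
6  | Grace | 849.25 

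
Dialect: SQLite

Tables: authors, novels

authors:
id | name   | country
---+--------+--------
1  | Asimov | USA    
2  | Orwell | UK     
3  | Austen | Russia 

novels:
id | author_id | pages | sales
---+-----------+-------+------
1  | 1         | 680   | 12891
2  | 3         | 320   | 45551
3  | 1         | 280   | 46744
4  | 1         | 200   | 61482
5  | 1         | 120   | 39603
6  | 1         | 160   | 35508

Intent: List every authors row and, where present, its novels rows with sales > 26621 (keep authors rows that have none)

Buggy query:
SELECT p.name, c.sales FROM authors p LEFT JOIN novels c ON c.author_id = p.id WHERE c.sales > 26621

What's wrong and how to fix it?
Bug: A WHERE condition on the right-hand table after LEFT JOIN drops unmatched parents

Fix: Put 'c.sales > 26621' in the JOIN's ON clause instead of WHERE

Corrected query:
SELECT p.name, c.sales FROM authors p LEFT JOIN novels c ON c.author_id = p.id AND c.sales > 26621

Result:
name   | sales
-------+------
Asimov | 35508
Asimov | 39603
Asimov | 46744
Asimov | 61482
Orwell | NULL 
Austen | 45551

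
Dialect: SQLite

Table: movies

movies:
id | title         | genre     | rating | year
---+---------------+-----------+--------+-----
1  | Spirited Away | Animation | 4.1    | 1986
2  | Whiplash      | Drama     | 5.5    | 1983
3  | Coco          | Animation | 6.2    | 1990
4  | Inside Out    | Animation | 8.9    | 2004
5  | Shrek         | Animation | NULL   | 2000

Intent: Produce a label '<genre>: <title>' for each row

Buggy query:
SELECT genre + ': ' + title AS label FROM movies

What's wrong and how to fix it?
Bug: '+' is numeric addition; on text columns SQLite converts them to 0 instead of concatenating

Fix: Replace + with || to concatenate text

Corrected query:
SELECT genre || ': ' || title AS label FROM movies

Result:
label                   
------------------------
Animation: Spirited Away
Drama: Whiplash         
Animation: Coco         
Animation: Inside Out   
Animation: Shrek        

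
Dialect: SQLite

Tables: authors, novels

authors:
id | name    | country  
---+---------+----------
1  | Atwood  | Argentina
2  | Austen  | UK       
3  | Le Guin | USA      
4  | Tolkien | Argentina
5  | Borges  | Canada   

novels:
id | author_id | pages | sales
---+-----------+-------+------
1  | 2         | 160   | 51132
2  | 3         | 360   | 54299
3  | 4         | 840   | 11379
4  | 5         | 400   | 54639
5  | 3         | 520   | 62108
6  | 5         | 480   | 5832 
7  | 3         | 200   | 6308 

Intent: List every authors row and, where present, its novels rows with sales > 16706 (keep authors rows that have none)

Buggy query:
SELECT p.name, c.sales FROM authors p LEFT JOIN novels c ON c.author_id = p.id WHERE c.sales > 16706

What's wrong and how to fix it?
Bug: Filtering c.sales in WHERE discards the NULL rows produced by LEFT JOIN, turning it into an inner join

Fix: Move the right-table condition into the ON clause so unmatched parents are kept

Corrected query:
SELECT p.name, c.sales FROM authors p LEFT JOIN novels c ON c.author_id = p.id AND c.sales > 16706

Result:
name    | sales
--------+------
Atwood  | NULL 
Austen  | 51132
Le Guin | 54299
Le Guin | 62108
Tolkien | NULL 
Borges  | 54639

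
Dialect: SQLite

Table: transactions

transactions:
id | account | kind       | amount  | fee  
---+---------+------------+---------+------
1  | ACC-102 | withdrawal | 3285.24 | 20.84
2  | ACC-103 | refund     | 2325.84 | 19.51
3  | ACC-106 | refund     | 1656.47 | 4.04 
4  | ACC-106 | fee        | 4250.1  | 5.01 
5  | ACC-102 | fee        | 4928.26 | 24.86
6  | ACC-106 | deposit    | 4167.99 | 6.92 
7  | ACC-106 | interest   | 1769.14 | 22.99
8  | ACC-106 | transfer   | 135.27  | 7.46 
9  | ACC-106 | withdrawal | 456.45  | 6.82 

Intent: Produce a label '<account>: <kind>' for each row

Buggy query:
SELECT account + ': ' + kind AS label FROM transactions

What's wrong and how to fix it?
Bug: '+' is numeric addition; on text columns SQLite converts them to 0 instead of concatenating

Fix: Use the || operator for string concatenation

Corrected query:
SELECT account || ': ' || kind AS label FROM transactions

Result:
label              
-------------------
ACC-102: withdrawal
ACC-103: refund    
ACC-106: refund    
ACC-106: fee       
ACC-102: fee       
ACC-106: deposit   
ACC-106: interest  
ACC-106: transfer  
ACC-106: withdrawal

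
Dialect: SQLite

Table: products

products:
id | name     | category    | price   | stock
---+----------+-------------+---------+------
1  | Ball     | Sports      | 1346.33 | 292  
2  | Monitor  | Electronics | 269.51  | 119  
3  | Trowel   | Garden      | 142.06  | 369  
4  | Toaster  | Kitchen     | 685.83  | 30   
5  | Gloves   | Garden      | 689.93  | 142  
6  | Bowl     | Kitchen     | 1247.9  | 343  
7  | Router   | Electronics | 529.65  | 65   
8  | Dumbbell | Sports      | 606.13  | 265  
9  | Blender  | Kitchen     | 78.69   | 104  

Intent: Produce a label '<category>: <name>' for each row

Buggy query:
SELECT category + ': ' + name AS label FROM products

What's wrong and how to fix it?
Bug: SQLite uses || for string concatenation; + coerces text to numbers (yielding 0)

Fix: Replace + with || to concatenate text

Corrected query:
SELECT category || ': ' || name AS label FROM products

Result:
label               
--------------------
Sports: Ball        
Electronics: Monitor
Garden: Trowel      
Kitchen: Toaster    
Garden: Gloves      
Kitchen: Bowl       
Electronics: Router 
Sports: Dumbbell    
Kitchen: Blender    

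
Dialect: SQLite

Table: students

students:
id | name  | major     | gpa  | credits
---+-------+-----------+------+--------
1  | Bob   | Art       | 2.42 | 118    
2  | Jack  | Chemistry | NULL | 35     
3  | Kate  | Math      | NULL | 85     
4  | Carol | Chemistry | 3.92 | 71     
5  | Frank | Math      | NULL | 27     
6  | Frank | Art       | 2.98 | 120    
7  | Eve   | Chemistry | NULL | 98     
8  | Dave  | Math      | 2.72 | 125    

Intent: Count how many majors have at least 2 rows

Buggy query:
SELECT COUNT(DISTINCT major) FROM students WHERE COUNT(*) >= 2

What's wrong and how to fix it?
Bug: WHERE filters individual rows, not groups, so a group-level COUNT is invalid there

Fix: Group first with HAVING COUNT(*) >= 2, then COUNT the resulting groups

Corrected query:
SELECT COUNT(*) FROM (SELECT major FROM students GROUP BY major HAVING COUNT(*) >= 2)

Result:
COUNT(*)
--------
3       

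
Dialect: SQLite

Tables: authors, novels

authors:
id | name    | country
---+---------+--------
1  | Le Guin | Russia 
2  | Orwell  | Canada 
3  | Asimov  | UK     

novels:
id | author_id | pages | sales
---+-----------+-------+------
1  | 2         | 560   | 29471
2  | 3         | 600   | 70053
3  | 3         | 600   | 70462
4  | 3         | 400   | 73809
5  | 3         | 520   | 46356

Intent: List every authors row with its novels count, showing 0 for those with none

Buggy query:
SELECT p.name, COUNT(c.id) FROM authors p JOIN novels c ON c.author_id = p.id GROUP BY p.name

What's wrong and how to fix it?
Bug: An inner join excludes parents with zero children

Fix: Use LEFT JOIN so parents without children still appear (COUNT(c.id) gives 0)

Corrected query:
SELECT p.name, COUNT(c.id) FROM authors p LEFT JOIN novels c ON c.author_id = p.id GROUP BY p.name

Result:
name    | COUNT(c.id)
--------+------------
Asimov  | 4          
Le Guin | 0          
Orwell  | 1          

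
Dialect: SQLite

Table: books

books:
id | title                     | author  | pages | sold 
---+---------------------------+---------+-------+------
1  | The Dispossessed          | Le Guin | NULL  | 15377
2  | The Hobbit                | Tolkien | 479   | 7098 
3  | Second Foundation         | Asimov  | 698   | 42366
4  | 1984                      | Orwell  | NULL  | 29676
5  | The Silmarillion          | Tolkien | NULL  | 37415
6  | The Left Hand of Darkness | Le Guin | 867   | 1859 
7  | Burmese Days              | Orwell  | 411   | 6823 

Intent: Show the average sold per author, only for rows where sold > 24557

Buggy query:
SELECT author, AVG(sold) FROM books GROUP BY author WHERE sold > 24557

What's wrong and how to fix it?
Bug: Row-level WHERE must come before GROUP BY in the clause order

Fix: Place WHERE between FROM and GROUP BY

Corrected query:
SELECT author, AVG(sold) FROM books WHERE sold > 24557 GROUP BY author

Result:
author  | AVG(sold)
--------+----------
Asimov  | 42366    
Orwell  | 29676    
Tolkien | 37415    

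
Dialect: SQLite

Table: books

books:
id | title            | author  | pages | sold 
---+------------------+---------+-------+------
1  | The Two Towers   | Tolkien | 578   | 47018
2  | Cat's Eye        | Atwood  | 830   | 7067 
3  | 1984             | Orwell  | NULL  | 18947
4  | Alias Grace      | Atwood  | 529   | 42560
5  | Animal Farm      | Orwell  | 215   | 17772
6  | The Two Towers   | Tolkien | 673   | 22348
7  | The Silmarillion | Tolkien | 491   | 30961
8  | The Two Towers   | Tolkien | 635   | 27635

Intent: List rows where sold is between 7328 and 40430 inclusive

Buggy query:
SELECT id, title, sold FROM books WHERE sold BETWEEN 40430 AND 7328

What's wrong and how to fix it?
Bug: The bounds are reversed; BETWEEN a AND b requires a <= b to match anything

Fix: Swap the bounds so the smaller value comes first

Corrected query:
SELECT id, title, sold FROM books WHERE sold BETWEEN 7328 AND 40430

Result:
id | title            | sold 
---+------------------+------
3  | 1984             | 18947
5  | Animal Farm      | 17772
6  | The Two Towers   | 22348
7  | The Silmarillion | 30961
8  | The Two Towers   | 27635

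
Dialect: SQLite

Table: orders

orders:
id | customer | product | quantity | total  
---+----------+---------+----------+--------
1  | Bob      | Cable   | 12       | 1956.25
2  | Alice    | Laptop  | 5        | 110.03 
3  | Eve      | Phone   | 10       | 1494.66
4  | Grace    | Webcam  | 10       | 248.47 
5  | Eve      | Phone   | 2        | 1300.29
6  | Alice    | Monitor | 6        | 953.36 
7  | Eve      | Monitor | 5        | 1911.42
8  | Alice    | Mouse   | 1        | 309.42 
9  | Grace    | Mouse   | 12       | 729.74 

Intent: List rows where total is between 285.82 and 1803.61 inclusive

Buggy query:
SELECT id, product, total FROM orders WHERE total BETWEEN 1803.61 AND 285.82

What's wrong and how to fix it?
Bug: BETWEEN expects the lower bound first; with 1803.61 AND 285.82 the range is empty

Fix: Swap the bounds so the smaller value comes first

Corrected query:
SELECT id, product, total FROM orders WHERE total BETWEEN 285.82 AND 1803.61

Result:
id | product | total  
---+---------+--------
3  | Phone   | 1494.66
5  | Phone   | 1300.29
6  | Monitor | 953.36 
8  | Mouse   | 309.42 
9  | Mouse   | 729.74 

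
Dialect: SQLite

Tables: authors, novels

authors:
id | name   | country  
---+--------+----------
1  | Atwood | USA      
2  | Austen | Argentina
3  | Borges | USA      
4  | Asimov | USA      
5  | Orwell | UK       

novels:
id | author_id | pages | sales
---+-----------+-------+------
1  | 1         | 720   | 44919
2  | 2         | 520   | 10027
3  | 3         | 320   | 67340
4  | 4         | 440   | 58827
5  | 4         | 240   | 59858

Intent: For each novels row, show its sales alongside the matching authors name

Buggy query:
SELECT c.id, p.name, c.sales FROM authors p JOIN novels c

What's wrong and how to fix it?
Bug: Missing join condition: each novels row is matched to all authors rows instead of just its own

Fix: Specify the join condition linking the foreign key to the parent id

Corrected query:
SELECT c.id, p.name, c.sales FROM authors p JOIN novels c ON c.author_id = p.id

Result:
id | name   | sales
---+--------+------
1  | Atwood | 44919
2  | Austen | 10027
3  | Borges | 67340
4  | Asimov | 58827
5  | Asimov | 59858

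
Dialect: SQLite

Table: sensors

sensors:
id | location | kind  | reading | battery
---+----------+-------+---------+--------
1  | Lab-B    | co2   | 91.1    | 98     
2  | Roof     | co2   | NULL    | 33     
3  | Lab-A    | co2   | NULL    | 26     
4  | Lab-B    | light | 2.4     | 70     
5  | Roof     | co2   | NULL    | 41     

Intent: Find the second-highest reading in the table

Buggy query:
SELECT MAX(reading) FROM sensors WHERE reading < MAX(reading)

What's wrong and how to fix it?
Bug: The inner MAX is an aggregate inside WHERE, which is not allowed

Fix: Put the inner MAX in a scalar subquery

Corrected query:
SELECT MAX(reading) FROM sensors WHERE reading < (SELECT MAX(reading) FROM sensors)

Result:
MAX(reading)
------------
2.4         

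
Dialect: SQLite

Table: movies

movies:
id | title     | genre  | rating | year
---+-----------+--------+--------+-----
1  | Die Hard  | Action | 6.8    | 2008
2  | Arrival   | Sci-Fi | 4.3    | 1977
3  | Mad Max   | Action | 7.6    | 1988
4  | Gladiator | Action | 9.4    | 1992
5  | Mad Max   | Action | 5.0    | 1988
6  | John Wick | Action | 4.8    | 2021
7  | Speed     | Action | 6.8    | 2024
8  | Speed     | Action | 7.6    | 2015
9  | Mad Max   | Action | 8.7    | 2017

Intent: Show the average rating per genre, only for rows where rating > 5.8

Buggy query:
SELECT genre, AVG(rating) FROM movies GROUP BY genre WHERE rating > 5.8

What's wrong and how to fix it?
Bug: Row-level WHERE must come before GROUP BY in the clause order

Fix: Move the WHERE clause before GROUP BY

Corrected query:
SELECT genre, AVG(rating) FROM movies WHERE rating > 5.8 GROUP BY genre

Result:
genre  | AVG(rating)
-------+------------
Action | 7.816667   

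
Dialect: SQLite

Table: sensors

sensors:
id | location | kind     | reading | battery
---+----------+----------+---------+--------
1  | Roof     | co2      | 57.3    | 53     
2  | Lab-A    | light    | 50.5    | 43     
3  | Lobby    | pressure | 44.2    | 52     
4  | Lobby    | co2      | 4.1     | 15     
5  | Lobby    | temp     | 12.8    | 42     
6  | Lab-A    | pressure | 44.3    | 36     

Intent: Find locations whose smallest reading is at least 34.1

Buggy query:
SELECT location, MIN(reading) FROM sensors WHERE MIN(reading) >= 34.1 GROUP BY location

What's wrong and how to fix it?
Bug: Aggregates like MIN are computed per group after WHERE runs

Fix: Use HAVING for the per-group MIN condition

Corrected query:
SELECT location, MIN(reading) FROM sensors GROUP BY location HAVING MIN(reading) >= 34.1

Result:
location | MIN(reading)
---------+-------------
Lab-A    | 44.3        
Roof     | 57.3        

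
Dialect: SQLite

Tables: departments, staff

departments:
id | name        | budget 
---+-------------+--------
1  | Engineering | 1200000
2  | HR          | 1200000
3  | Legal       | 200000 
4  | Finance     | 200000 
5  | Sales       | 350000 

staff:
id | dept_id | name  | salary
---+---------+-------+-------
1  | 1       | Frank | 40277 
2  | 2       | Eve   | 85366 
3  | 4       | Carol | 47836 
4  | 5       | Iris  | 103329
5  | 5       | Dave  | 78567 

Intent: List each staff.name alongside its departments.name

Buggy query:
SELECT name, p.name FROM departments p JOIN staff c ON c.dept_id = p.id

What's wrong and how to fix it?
Bug: Both tables have a 'name' column; the unqualified reference is ambiguous

Fix: Prefix ambiguous columns with the table alias

Corrected query:
SELECT c.name, p.name FROM departments p JOIN staff c ON c.dept_id = p.id

Result:
name  | name       
------+------------
Frank | Engineering
Eve   | HR         
Carol | Finance    
Iris  | Sales      
Dave  | Sales      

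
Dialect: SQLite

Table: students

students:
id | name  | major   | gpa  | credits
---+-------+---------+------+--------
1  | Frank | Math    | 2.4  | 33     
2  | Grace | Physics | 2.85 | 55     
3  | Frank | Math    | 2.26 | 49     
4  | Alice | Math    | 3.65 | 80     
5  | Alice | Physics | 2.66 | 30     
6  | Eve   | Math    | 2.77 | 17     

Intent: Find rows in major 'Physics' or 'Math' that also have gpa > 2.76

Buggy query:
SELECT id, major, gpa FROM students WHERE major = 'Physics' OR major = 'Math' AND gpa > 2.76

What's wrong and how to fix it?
Bug: Without parentheses, AND is evaluated before OR, so the gpa filter only applies to the 'Math' branch

Fix: Group the OR with parentheses (or use IN), then AND the threshold

Corrected query:
SELECT id, major, gpa FROM students WHERE (major = 'Physics' OR major = 'Math') AND gpa > 2.76

Result:
id | major   | gpa 
---+---------+-----
2  | Physics | 2.85
4  | Math    | 3.65
6  | Math    | 2.77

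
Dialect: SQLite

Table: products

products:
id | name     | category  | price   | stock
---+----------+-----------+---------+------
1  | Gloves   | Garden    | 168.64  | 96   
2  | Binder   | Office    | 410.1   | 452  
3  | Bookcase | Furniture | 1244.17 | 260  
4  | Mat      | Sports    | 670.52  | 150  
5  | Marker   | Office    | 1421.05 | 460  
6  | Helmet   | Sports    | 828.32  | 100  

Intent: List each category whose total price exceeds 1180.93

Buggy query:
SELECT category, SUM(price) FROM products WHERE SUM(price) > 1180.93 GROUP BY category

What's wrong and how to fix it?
Bug: SUM(price) is an aggregate, but WHERE filters rows before aggregation

Fix: Move the aggregate condition to a HAVING clause

Corrected query:
SELECT category, SUM(price) FROM products GROUP BY category HAVING SUM(price) > 1180.93

Result:
category  | SUM(price)
----------+-----------
Furniture | 1244.17   
Office    | 1831.15   
Sports    | 1498.84   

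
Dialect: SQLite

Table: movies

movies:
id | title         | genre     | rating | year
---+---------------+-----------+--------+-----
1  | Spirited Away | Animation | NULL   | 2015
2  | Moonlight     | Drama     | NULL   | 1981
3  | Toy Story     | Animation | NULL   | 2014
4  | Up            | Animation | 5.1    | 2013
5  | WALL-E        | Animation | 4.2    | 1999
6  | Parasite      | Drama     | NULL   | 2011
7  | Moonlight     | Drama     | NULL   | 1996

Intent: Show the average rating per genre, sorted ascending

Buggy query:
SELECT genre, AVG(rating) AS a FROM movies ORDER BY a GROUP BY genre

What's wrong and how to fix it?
Bug: ORDER BY appears before GROUP BY; SQL clause order requires GROUP BY first

Fix: Move ORDER BY to the end, after GROUP BY

Corrected query:
SELECT genre, AVG(rating) AS a FROM movies GROUP BY genre ORDER BY a

Result:
genre     | a   
----------+-----
Drama     | NULL
Animation | 4.65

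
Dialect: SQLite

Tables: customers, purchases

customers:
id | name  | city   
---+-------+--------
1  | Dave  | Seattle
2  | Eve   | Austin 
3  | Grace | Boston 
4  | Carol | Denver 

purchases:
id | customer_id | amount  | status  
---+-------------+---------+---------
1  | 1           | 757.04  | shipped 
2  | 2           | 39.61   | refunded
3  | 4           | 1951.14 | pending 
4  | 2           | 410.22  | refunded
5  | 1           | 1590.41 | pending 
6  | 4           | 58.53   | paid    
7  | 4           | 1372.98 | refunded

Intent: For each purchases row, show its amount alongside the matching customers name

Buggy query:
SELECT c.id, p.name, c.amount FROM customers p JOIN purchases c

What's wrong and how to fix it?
Bug: Missing join condition: each purchases row is matched to all customers rows instead of just its own

Fix: Specify the join condition linking the foreign key to the parent id

Corrected query:
SELECT c.id, p.name, c.amount FROM customers p JOIN purchases c ON c.customer_id = p.id

Result:
id | name  | amount 
---+-------+--------
1  | Dave  | 757.04 
2  | Eve   | 39.61  
3  | Carol | 1951.14
4  | Eve   | 410.22 
5  | Dave  | 1590.41
6  | Carol | 58.53  
7  | Carol | 1372.98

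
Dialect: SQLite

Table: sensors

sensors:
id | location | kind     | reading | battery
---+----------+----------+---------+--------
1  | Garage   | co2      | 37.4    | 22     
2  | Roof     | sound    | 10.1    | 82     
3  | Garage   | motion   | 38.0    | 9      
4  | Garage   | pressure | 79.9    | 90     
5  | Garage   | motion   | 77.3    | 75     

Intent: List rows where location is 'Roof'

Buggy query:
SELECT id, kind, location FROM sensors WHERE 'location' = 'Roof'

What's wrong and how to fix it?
Bug: 'location' in single quotes is a string literal, not the column; the comparison is literal-vs-literal and never true

Fix: Remove the quotes around the column name (or use double quotes for an identifier)

Corrected query:
SELECT id, kind, location FROM sensors WHERE location = 'Roof'

Result:
id | kind  | location
---+-------+---------
2  | sound | Roof    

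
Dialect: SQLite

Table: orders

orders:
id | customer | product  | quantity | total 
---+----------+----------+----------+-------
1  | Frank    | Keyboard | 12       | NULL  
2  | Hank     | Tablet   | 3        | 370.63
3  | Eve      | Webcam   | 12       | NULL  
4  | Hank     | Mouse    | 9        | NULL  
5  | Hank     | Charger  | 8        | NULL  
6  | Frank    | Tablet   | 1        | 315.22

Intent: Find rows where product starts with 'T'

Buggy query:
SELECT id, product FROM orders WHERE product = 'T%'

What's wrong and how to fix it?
Bug: '=' compares the literal string including the % character; pattern matching needs LIKE

Fix: Use LIKE for wildcard pattern matching

Corrected query:
SELECT id, product FROM orders WHERE product LIKE 'T%'

Result:
id | product
---+--------
2  | Tablet 
6  | Tablet 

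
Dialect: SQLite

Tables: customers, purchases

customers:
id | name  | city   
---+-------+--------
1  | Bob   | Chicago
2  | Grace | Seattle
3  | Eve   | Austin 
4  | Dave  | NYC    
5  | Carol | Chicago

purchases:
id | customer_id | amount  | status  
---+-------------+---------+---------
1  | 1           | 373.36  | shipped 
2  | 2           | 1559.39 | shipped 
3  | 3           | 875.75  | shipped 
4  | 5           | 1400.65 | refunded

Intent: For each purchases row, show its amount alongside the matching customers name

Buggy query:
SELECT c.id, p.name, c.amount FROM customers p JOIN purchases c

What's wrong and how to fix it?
Bug: Missing join condition: each purchases row is matched to all customers rows instead of just its own

Fix: Specify the join condition linking the foreign key to the parent id

Corrected query:
SELECT c.id, p.name, c.amount FROM customers p JOIN purchases c ON c.customer_id = p.id

Result:
id | name  | amount 
---+-------+--------
1  | Bob   | 373.36 
2  | Grace | 1559.39
3  | Eve   | 875.75 
4  | Carol | 1400.65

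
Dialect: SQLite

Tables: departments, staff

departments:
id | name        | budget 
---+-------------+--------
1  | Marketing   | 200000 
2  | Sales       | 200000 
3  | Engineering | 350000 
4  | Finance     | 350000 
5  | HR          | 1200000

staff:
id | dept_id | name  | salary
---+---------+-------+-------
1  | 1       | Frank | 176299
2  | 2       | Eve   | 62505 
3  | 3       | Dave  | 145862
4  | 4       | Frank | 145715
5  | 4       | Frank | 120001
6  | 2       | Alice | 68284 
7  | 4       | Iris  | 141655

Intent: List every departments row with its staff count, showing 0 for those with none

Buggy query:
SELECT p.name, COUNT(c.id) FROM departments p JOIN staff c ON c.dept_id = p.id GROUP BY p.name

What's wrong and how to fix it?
Bug: An inner join excludes parents with zero children

Fix: Use LEFT JOIN so parents without children still appear (COUNT(c.id) gives 0)

Corrected query:
SELECT p.name, COUNT(c.id) FROM departments p LEFT JOIN staff c ON c.dept_id = p.id GROUP BY p.name

Result:
name        | COUNT(c.id)
------------+------------
Engineering | 1          
Finance     | 3          
HR          | 0          
Marketing   | 1          
Sales       | 2          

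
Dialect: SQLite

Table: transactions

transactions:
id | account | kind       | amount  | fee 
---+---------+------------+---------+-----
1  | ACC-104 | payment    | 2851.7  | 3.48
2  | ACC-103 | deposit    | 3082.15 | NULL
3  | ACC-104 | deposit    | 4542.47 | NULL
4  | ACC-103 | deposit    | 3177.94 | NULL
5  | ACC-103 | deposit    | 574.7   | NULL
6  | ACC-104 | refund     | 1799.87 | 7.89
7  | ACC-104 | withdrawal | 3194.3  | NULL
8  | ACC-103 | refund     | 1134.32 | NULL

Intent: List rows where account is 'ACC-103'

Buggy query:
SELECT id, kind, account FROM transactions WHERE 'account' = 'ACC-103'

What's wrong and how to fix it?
Bug: 'account' in single quotes is a string literal, not the column; the comparison is literal-vs-literal and never true

Fix: Reference the column as account without single quotes

Corrected query:
SELECT id, kind, account FROM transactions WHERE account = 'ACC-103'

Result:
id | kind    | account
---+---------+--------
2  | deposit | ACC-103
4  | deposit | ACC-103
5  | deposit | ACC-103
8  | refund  | ACC-103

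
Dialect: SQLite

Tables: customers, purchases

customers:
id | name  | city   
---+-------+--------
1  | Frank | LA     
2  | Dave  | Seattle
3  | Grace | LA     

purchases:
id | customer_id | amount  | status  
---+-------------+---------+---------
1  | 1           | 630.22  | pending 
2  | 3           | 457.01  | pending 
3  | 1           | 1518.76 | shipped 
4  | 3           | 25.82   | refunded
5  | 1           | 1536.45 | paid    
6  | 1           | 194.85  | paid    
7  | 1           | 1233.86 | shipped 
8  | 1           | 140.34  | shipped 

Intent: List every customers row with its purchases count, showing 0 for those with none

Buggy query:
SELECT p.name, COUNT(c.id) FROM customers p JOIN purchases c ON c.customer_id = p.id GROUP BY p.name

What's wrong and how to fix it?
Bug: An inner join excludes parents with zero children

Fix: Switch to LEFT JOIN to retain unmatched parent rows

Corrected query:
SELECT p.name, COUNT(c.id) FROM customers p LEFT JOIN purchases c ON c.customer_id = p.id GROUP BY p.name

Result:
name  | COUNT(c.id)
------+------------
Dave  | 0          
Frank | 6          
Grace | 2          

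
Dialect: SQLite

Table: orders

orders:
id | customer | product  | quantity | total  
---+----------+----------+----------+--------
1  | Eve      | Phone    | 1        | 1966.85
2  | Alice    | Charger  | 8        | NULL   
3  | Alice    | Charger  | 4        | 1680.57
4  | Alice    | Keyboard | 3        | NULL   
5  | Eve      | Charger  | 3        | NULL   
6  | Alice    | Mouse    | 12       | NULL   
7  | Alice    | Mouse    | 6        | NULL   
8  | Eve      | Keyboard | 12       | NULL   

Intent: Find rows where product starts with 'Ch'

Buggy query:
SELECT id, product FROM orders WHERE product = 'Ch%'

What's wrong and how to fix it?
Bug: '=' compares the literal string including the % character; pattern matching needs LIKE

Fix: Use LIKE for wildcard pattern matching

Corrected query:
SELECT id, product FROM orders WHERE product LIKE 'Ch%'

Result:
id | product
---+--------
2  | Charger
3  | Charger
5  | Charger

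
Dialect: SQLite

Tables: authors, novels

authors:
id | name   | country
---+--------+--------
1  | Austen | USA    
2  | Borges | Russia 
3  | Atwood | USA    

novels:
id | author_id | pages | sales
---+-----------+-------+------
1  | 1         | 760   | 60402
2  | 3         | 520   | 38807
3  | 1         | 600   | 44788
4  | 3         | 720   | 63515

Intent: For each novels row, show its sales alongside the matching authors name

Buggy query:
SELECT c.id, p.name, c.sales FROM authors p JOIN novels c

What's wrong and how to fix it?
Bug: JOIN with no ON clause produces a cartesian product; every novels row pairs with every authors row

Fix: Add ON c.author_id = p.id to the JOIN

Corrected query:
SELECT c.id, p.name, c.sales FROM authors p JOIN novels c ON c.author_id = p.id

Result:
id | name   | sales
---+--------+------
1  | Austen | 60402
2  | Atwood | 38807
3  | Austen | 44788
4  | Atwood | 63515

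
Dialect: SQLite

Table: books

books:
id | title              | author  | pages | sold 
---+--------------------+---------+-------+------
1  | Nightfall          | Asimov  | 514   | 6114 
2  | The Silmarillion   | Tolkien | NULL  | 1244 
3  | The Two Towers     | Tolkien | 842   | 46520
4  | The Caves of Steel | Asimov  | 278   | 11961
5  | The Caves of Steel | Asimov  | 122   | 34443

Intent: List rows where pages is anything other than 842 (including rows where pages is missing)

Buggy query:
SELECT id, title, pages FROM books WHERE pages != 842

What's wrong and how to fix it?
Bug: 'pages != 842' is unknown when pages is NULL, so NULL rows are silently excluded

Fix: Add an explicit OR pages IS NULL to include the missing-value rows

Corrected query:
SELECT id, title, pages FROM books WHERE pages != 842 OR pages IS NULL

Result:
id | title              | pages
---+--------------------+------
1  | Nightfall          | 514  
2  | The Silmarillion   | NULL 
4  | The Caves of Steel | 278  
5  | The Caves of Steel | 122  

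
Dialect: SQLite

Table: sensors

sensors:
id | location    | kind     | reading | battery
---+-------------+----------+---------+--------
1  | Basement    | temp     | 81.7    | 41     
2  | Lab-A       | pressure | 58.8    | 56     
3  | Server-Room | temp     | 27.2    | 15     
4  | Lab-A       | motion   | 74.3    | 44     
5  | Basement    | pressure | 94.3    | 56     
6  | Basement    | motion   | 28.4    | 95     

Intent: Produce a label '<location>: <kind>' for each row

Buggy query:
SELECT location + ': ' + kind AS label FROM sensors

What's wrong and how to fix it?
Bug: '+' is numeric addition; on text columns SQLite converts them to 0 instead of concatenating

Fix: Replace + with || to concatenate text

Corrected query:
SELECT location || ': ' || kind AS label FROM sensors

Result:
label             
------------------
Basement: temp    
Lab-A: pressure   
Server-Room: temp 
Lab-A: motion     
Basement: pressure
Basement: motion  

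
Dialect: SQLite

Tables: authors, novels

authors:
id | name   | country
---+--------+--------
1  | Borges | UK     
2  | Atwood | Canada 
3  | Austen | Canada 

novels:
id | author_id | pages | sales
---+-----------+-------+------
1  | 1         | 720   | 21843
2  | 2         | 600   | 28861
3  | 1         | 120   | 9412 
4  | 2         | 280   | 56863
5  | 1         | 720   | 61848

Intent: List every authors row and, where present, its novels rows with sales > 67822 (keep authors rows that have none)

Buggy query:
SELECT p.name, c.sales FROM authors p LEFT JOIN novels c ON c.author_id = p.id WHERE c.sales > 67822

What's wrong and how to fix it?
Bug: A WHERE condition on the right-hand table after LEFT JOIN drops unmatched parents

Fix: Move the right-table condition into the ON clause so unmatched parents are kept

Corrected query:
SELECT p.name, c.sales FROM authors p LEFT JOIN novels c ON c.author_id = p.id AND c.sales > 67822

Result:
name   | sales
-------+------
Borges | NULL 
Atwood | NULL 
Austen | NULL 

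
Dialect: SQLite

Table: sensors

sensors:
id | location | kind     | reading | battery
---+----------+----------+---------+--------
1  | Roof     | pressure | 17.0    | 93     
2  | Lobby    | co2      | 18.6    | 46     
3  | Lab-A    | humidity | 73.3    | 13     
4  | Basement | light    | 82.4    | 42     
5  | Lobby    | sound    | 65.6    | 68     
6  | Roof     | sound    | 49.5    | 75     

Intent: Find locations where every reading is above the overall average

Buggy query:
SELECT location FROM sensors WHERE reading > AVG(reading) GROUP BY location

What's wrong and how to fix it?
Bug: WHERE evaluates per row before aggregation, so AVG() is unavailable

Fix: Use a subquery for AVG and a HAVING MIN(...) filter so the condition holds for every row in the group

Corrected query:
SELECT location FROM sensors GROUP BY location HAVING MIN(reading) > (SELECT AVG(reading) FROM sensors)

Result:
location
--------
Basement
Lab-A   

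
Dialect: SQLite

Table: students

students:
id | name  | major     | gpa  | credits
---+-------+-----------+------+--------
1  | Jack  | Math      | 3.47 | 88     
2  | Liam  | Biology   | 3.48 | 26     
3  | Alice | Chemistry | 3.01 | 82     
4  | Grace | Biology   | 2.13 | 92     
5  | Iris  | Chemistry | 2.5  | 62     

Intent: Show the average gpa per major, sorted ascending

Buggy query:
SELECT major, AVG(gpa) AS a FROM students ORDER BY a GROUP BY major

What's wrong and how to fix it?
Bug: GROUP BY must precede ORDER BY

Fix: Reorder: SELECT … FROM … GROUP BY … ORDER BY …

Corrected query:
SELECT major, AVG(gpa) AS a FROM students GROUP BY major ORDER BY a

Result:
major     | a    
----------+------
Chemistry | 2.755
Biology   | 2.805
Math      | 3.47 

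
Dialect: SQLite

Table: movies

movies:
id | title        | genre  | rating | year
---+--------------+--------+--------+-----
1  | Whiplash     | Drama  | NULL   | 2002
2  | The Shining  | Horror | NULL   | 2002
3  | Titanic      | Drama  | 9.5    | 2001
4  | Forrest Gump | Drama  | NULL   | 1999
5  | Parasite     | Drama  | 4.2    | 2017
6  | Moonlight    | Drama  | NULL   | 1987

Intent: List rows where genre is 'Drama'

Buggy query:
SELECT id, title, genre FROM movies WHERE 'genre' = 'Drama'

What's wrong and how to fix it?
Bug: Single quotes denote string literals in SQL; the column name is being compared as a constant string

Fix: Reference the column as genre without single quotes

Corrected query:
SELECT id, title, genre FROM movies WHERE genre = 'Drama'

Result:
id | title        | genre
---+--------------+------
1  | Whiplash     | Drama
3  | Titanic      | Drama
4  | Forrest Gump | Drama
5  | Parasite     | Drama
6  | Moonlight    | Drama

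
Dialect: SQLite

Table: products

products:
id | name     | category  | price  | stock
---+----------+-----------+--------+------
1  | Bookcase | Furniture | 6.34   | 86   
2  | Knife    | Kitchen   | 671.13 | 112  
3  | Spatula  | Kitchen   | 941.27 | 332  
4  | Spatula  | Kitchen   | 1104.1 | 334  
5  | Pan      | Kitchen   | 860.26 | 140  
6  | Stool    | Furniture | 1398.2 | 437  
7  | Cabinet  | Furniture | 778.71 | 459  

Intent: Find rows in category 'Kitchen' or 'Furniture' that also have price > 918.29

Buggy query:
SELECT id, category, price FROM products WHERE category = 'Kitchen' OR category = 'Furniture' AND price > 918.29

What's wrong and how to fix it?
Bug: AND binds tighter than OR, so this parses as category = 'Kitchen' OR (category = 'Furniture' AND price > 918.29)

Fix: Group the OR with parentheses (or use IN), then AND the threshold

Corrected query:
SELECT id, category, price FROM products WHERE (category = 'Kitchen' OR category = 'Furniture') AND price > 918.29

Result:
id | category  | price 
---+-----------+-------
3  | Kitchen   | 941.27
4  | Kitchen   | 1104.1
6  | Furniture | 1398.2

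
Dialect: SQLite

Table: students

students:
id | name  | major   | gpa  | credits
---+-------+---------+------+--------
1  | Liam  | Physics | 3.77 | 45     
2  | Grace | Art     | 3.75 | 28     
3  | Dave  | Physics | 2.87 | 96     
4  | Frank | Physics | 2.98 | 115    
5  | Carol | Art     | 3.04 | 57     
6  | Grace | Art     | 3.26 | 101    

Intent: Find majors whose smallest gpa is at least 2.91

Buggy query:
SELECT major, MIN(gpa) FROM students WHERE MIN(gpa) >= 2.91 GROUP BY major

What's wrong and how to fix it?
Bug: Aggregates like MIN are computed per group after WHERE runs

Fix: Use HAVING for the per-group MIN condition

Corrected query:
SELECT major, MIN(gpa) FROM students GROUP BY major HAVING MIN(gpa) >= 2.91

Result:
major | MIN(gpa)
------+---------
Art   | 3.04    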